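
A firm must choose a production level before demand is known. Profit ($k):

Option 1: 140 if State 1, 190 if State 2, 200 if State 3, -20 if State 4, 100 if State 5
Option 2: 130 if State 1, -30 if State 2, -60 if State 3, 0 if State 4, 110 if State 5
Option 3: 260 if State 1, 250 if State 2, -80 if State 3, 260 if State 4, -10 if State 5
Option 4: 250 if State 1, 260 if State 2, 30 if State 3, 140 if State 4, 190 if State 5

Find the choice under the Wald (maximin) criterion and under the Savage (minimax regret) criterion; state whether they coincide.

Row minima: Option 1=-20, Option 2=-60, Option 3=-80, Option 4=30
Best worst-case = 30 → Option 4.
Column bests: State 1=260, State 2=260, State 3=200, State 4=260, State 5=190.
Option 1 regrets: 120, 70, 0, 280, 90 → max 280
Option 2 regrets: 130, 290, 260, 260, 80 → max 290
Option 3 regrets: 0, 10, 280, 0, 200 → max 280
Option 4 regrets: 10, 0, 170, 120, 0 → max 170
Smallest max regret = 170 → Option 4.

maximin → Option 4; minimax regret → Option 4 (agree)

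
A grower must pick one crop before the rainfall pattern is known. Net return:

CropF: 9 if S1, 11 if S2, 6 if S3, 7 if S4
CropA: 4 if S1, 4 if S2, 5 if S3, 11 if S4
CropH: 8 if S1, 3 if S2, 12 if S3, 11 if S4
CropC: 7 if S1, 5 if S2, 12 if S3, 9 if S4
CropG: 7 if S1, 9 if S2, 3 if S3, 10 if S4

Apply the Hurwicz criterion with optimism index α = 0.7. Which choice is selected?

CropF: 0.7·11 + 0.3·6 = 9.5
CropA: 0.7·11 + 0.3·4 = 8.9
CropH: 0.7·12 + 0.3·3 = 9.3
CropC: 0.7·12 + 0.3·5 = 9.9
CropG: 0.7·10 + 0.3·3 = 7.9
Highest Hurwicz score = 9.9 → CropC.

CropC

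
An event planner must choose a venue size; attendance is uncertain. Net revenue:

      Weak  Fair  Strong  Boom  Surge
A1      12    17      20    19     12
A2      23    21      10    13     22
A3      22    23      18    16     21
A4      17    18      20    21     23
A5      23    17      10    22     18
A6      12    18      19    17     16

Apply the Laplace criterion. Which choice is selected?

Row averages: A1=16, A2=17.8, A3=20, A4=19.8, A5=18, A6=16.4
Highest average = 20 → A3.

A3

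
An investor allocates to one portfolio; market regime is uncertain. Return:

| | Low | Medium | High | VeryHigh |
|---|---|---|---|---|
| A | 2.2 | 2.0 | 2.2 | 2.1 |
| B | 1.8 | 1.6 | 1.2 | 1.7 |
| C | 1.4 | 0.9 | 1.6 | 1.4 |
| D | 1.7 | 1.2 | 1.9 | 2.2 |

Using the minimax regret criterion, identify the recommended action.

Column bests: Low=2.2, Medium=2.0, High=2.2, VeryHigh=2.2.
A regrets: 0.0, 0.0, 0.0, 0.1 → max 0.1
B regrets: 0.4, 0.4, 1.0, 0.5 → max 1.0
C regrets: 0.8, 1.1, 0.6, 0.8 → max 1.1
D regrets: 0.5, 0.8, 0.3, 0.0 → max 0.8
Smallest max regret = 0.1 → A.

A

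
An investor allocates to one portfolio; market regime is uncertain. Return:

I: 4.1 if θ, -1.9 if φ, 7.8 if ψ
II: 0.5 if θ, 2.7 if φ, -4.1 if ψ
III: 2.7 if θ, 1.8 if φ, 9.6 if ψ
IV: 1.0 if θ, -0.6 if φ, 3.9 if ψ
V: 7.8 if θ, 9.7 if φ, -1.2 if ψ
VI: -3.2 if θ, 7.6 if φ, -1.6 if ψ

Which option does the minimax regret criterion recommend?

III

Column bests: θ=7.8, φ=9.7, ψ=9.6.
I regrets: 3.7, 11.6, 1.8 → max 11.6
II regrets: 7.3, 7.0, 13.7 → max 13.7
III regrets: 5.1, 7.9, 0.0 → max 7.9
IV regrets: 6.8, 10.3, 5.7 → max 10.3
V regrets: 0.0, 0.0, 10.8 → max 10.8
VI regrets: 11.0, 2.1, 11.2 → max 11.2
Smallest max regret = 7.9 → III.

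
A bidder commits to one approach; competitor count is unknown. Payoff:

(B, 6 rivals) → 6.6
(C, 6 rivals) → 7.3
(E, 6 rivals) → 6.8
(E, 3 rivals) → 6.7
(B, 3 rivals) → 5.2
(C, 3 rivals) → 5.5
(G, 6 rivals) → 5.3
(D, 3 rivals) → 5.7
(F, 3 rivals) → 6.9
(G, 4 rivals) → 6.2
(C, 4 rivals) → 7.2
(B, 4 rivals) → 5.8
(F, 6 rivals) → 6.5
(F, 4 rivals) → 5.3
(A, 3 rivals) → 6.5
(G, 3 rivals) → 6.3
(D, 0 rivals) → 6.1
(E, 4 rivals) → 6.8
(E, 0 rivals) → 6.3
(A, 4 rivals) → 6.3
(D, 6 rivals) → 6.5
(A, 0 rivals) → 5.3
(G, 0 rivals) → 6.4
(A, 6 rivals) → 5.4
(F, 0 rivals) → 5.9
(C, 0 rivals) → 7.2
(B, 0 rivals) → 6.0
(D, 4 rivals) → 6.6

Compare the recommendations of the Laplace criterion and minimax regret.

laplace → C; minimax regret → E (disagree)

Row averages: A=5.875, B=5.9, C=6.8, D=6.225, E=6.65, F=6.15, G=6.05
Highest average = 6.8 → C.
Column bests: 0 rivals=7.2, 3 rivals=6.9, 4 rivals=7.2, 6 rivals=7.3.
A regrets: 1.9, 0.4, 0.9, 1.9 → max 1.9
B regrets: 1.2, 1.7, 1.4, 0.7 → max 1.7
C regrets: 0.0, 1.4, 0.0, 0.0 → max 1.4
D regrets: 1.1, 1.2, 0.6, 0.8 → max 1.2
E regrets: 0.9, 0.2, 0.4, 0.5 → max 0.9
F regrets: 1.3, 0.0, 1.9, 0.8 → max 1.9
G regrets: 0.8, 0.6, 1.0, 2.0 → max 2.0
Smallest max regret = 0.9 → E.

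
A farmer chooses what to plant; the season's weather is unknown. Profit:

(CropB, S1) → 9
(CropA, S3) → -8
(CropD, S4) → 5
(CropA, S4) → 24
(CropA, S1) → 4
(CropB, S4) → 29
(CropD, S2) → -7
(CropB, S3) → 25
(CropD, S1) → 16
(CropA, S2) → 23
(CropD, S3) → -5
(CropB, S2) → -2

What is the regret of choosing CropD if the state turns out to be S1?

Best payoff under S1 is 16.
Regret = 16 − 16 = 0.

0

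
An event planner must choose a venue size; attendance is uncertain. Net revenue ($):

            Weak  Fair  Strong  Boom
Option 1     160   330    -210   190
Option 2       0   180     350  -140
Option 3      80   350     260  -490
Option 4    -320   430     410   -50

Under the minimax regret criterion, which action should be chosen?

Option 2

Column bests: Weak=160, Fair=430, Strong=410, Boom=190.
Option 1 regrets: 0, 100, 620, 0 → max 620
Option 2 regrets: 160, 250, 60, 330 → max 330
Option 3 regrets: 80, 80, 150, 680 → max 680
Option 4 regrets: 480, 0, 0, 240 → max 480
Smallest max regret = 330 → Option 2.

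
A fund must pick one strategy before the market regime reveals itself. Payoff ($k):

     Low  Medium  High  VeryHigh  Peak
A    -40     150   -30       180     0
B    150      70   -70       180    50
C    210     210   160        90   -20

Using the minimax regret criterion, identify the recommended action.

Column bests: Low=210, Medium=210, High=160, VeryHigh=180, Peak=50.
A regrets: 250, 60, 190, 0, 50 → max 250
B regrets: 60, 140, 230, 0, 0 → max 230
C regrets: 0, 0, 0, 90, 70 → max 90
Smallest max regret = 90 → C.

C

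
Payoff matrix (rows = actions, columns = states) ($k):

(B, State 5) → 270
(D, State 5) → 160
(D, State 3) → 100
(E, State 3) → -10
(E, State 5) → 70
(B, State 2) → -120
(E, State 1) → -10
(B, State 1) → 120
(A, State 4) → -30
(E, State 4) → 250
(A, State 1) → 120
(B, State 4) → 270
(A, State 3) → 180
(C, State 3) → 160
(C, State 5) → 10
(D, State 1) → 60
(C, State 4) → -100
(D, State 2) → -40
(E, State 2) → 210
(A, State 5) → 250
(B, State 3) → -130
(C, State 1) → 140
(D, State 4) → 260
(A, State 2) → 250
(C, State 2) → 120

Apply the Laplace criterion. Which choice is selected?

Row averages: A=154, B=82, C=66, D=108, E=102
Highest average = 154 → A.

A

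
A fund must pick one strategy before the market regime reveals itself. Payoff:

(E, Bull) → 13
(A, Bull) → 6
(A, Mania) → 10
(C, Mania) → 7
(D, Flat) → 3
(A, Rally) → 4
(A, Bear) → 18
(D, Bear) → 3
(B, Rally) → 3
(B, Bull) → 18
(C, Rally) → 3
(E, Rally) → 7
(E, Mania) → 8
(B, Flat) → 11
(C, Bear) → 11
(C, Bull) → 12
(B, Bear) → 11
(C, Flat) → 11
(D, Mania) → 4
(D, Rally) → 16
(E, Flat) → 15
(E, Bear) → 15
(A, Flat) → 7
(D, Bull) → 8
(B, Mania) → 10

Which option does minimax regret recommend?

E

Column bests: Bear=18, Flat=15, Bull=18, Rally=16, Mania=10.
A regrets: 0, 8, 12, 12, 0 → max 12
B regrets: 7, 4, 0, 13, 0 → max 13
C regrets: 7, 4, 6, 13, 3 → max 13
D regrets: 15, 12, 10, 0, 6 → max 15
E regrets: 3, 0, 5, 9, 2 → max 9
Smallest max regret = 9 → E.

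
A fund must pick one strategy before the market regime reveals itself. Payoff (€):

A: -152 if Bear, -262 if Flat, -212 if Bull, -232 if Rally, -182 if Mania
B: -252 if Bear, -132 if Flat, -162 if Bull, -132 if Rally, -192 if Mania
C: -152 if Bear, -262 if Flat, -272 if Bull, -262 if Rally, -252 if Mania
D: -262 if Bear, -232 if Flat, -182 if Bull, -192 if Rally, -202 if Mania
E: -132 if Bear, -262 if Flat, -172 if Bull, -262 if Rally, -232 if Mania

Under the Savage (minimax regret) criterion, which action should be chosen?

Column bests: Bear=-132, Flat=-132, Bull=-162, Rally=-132, Mania=-182.
A regrets: 20, 130, 50, 100, 0 → max 130
B regrets: 120, 0, 0, 0, 10 → max 120
C regrets: 20, 130, 110, 130, 70 → max 130
D regrets: 130, 100, 20, 60, 20 → max 130
E regrets: 0, 130, 10, 130, 50 → max 130
Smallest max regret = 120 → B.

B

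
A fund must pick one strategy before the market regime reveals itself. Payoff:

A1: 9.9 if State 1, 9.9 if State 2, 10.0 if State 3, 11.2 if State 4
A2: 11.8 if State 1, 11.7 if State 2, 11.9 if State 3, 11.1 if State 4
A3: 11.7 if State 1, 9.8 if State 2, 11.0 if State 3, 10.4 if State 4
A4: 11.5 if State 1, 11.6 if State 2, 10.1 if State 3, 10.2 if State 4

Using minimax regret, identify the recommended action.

Column bests: State 1=11.8, State 2=11.7, State 3=11.9, State 4=11.2.
A1 regrets: 1.9, 1.8, 1.9, 0.0 → max 1.9
A2 regrets: 0.0, 0.0, 0.0, 0.1 → max 0.1
A3 regrets: 0.1, 1.9, 0.9, 0.8 → max 1.9
A4 regrets: 0.3, 0.1, 1.8, 1.0 → max 1.8
Smallest max regret = 0.1 → A2.

A2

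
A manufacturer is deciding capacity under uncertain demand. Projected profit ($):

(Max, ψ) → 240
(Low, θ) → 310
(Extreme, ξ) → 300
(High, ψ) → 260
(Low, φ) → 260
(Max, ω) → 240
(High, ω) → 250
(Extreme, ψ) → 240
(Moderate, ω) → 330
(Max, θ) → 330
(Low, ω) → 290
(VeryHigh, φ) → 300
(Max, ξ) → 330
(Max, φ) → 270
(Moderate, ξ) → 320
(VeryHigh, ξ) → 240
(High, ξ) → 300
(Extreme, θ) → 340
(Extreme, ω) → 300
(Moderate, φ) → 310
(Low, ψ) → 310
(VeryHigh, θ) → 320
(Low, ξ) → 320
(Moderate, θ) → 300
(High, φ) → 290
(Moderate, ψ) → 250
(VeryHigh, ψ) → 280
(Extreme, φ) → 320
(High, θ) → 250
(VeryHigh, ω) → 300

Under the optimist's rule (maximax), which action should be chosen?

Extreme

Row maxima: Low=320, Moderate=330, High=300, VeryHigh=320, Extreme=340, Max=330
Best best-case = 340 → Extreme.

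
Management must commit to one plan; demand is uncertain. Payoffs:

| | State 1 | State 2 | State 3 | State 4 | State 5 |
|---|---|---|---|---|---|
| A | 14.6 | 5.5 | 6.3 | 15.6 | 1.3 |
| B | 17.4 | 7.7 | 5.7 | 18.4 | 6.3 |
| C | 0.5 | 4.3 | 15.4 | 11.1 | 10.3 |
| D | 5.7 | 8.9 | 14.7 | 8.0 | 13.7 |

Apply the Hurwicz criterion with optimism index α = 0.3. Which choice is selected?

A: 0.3·15.6 + 0.7·1.3 = 5.59
B: 0.3·18.4 + 0.7·5.7 = 9.51
C: 0.3·15.4 + 0.7·0.5 = 4.97
D: 0.3·14.7 + 0.7·5.7 = 8.4
Highest Hurwicz score = 9.51 → B.

B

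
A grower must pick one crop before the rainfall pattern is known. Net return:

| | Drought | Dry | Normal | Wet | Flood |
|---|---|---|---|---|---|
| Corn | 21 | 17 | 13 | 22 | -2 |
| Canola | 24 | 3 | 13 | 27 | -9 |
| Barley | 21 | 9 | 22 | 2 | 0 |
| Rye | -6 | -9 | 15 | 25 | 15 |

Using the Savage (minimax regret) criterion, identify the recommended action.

Column bests: Drought=24, Dry=17, Normal=22, Wet=27, Flood=15.
Corn regrets: 3, 0, 9, 5, 17 → max 17
Canola regrets: 0, 14, 9, 0, 24 → max 24
Barley regrets: 3, 8, 0, 25, 15 → max 25
Rye regrets: 30, 26, 7, 2, 0 → max 30
Smallest max regret = 17 → Corn.

Corn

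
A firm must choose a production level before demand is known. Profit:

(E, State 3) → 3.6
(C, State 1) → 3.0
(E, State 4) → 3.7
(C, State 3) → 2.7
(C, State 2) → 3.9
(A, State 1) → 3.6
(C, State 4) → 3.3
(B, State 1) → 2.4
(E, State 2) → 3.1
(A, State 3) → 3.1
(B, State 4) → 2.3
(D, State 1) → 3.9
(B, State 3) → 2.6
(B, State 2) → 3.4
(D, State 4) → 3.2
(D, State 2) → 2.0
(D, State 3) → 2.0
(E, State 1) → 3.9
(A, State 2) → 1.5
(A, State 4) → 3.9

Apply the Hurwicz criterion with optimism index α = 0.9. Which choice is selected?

E

A: 0.9·3.9 + 0.1·1.5 = 3.66
B: 0.9·3.4 + 0.1·2.3 = 3.29
C: 0.9·3.9 + 0.1·2.7 = 3.78
D: 0.9·3.9 + 0.1·2.0 = 3.71
E: 0.9·3.9 + 0.1·3.1 = 3.82
Highest Hurwicz score = 3.82 → E.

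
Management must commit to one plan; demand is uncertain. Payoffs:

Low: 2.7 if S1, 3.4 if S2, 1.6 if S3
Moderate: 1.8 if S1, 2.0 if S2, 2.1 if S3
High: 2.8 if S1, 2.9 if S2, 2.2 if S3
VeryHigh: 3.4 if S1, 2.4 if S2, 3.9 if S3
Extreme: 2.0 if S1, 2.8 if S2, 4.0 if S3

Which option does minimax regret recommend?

VeryHigh

Column bests: S1=3.4, S2=3.4, S3=4.0.
Low regrets: 0.7, 0.0, 2.4 → max 2.4
Moderate regrets: 1.6, 1.4, 1.9 → max 1.9
High regrets: 0.6, 0.5, 1.8 → max 1.8
VeryHigh regrets: 0.0, 1.0, 0.1 → max 1.0
Extreme regrets: 1.4, 0.6, 0.0 → max 1.4
Smallest max regret = 1.0 → VeryHigh.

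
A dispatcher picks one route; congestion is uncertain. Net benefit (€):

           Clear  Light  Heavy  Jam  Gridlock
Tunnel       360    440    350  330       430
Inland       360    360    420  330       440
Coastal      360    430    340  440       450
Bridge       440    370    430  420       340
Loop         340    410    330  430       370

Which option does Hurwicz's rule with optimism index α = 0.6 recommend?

Tunnel: 0.6·440 + 0.4·330 = 396
Inland: 0.6·440 + 0.4·330 = 396
Coastal: 0.6·450 + 0.4·340 = 406
Bridge: 0.6·440 + 0.4·340 = 400
Loop: 0.6·430 + 0.4·330 = 390
Highest Hurwicz score = 406 → Coastal.

Coastal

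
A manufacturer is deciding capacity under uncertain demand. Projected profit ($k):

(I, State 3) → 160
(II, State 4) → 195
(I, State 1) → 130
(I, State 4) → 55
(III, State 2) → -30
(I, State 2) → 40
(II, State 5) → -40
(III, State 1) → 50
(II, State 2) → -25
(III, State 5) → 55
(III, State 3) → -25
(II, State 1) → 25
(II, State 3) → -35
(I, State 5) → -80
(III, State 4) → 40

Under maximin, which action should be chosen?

III

Row minima: I=-80, II=-40, III=-30
Best worst-case = -30 → III.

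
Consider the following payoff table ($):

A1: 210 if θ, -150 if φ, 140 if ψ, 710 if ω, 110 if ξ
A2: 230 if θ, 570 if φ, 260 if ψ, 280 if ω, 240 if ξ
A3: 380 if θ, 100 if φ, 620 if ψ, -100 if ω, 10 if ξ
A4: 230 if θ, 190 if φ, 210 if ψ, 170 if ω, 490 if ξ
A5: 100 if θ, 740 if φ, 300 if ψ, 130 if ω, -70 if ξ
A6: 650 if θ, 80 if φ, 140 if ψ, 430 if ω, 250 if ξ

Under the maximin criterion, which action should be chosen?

Row minima: A1=-150, A2=230, A3=-100, A4=170, A5=-70, A6=80
Best worst-case = 230 → A2.

A2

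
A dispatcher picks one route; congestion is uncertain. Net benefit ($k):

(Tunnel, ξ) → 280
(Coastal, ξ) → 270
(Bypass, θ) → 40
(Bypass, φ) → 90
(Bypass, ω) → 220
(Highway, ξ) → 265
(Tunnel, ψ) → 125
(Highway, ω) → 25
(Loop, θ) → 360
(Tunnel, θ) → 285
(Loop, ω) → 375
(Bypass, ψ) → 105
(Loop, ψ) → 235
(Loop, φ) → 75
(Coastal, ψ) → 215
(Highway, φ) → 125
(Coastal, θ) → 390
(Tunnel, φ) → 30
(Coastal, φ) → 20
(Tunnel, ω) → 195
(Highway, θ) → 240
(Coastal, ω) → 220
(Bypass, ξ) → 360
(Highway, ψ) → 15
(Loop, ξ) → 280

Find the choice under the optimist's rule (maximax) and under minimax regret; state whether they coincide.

Row maxima: Tunnel=285, Loop=375, Bypass=360, Highway=265, Coastal=390
Best best-case = 390 → Coastal.
Column bests: θ=390, φ=125, ψ=235, ω=375, ξ=360.
Tunnel regrets: 105, 95, 110, 180, 80 → max 180
Loop regrets: 30, 50, 0, 0, 80 → max 80
Bypass regrets: 350, 35, 130, 155, 0 → max 350
Highway regrets: 150, 0, 220, 350, 95 → max 350
Coastal regrets: 0, 105, 20, 155, 90 → max 155
Smallest max regret = 80 → Loop.

maximax → Coastal; minimax regret → Loop (disagree)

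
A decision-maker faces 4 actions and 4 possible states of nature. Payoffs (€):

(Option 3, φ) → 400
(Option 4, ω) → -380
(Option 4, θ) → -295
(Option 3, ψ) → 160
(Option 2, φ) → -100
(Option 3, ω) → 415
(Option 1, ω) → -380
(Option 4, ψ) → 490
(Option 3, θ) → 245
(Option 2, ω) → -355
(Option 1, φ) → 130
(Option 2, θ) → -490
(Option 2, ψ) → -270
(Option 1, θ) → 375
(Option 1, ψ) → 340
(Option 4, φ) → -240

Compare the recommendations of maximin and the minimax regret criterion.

Row minima: Option 1=-380, Option 2=-490, Option 3=160, Option 4=-380
Best worst-case = 160 → Option 3.
Column bests: θ=375, φ=400, ψ=490, ω=415.
Option 1 regrets: 0, 270, 150, 795 → max 795
Option 2 regrets: 865, 500, 760, 770 → max 865
Option 3 regrets: 130, 0, 330, 0 → max 330
Option 4 regrets: 670, 640, 0, 795 → max 795
Smallest max regret = 330 → Option 3.

maximin → Option 3; minimax regret → Option 3 (agree)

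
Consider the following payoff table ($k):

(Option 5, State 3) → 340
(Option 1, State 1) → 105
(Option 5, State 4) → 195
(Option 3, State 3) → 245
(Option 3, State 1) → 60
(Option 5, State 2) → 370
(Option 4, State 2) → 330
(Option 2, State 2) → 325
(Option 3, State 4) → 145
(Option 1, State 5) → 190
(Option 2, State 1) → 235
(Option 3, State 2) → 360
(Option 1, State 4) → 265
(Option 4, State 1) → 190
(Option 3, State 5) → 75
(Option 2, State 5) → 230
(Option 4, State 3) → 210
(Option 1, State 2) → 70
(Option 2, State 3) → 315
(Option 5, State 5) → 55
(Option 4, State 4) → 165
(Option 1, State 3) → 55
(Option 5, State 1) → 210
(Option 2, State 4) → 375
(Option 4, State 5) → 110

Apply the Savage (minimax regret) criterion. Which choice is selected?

Column bests: State 1=235, State 2=370, State 3=340, State 4=375, State 5=230.
Option 1 regrets: 130, 300, 285, 110, 40 → max 300
Option 2 regrets: 0, 45, 25, 0, 0 → max 45
Option 3 regrets: 175, 10, 95, 230, 155 → max 230
Option 4 regrets: 45, 40, 130, 210, 120 → max 210
Option 5 regrets: 25, 0, 0, 180, 175 → max 180
Smallest max regret = 45 → Option 2.

Option 2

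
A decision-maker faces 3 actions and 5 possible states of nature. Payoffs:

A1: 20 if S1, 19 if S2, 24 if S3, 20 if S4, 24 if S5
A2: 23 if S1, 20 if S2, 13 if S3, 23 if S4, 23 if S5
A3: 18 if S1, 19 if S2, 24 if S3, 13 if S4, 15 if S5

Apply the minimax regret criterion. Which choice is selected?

Column bests: S1=23, S2=20, S3=24, S4=23, S5=24.
A1 regrets: 3, 1, 0, 3, 0 → max 3
A2 regrets: 0, 0, 11, 0, 1 → max 11
A3 regrets: 5, 1, 0, 10, 9 → max 10
Smallest max regret = 3 → A1.

A1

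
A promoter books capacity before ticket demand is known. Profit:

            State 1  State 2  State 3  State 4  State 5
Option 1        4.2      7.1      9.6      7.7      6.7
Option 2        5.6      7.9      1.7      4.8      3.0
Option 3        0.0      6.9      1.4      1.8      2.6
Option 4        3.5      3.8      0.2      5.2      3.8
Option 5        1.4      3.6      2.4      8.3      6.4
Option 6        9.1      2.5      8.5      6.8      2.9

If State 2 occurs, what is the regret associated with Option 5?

4.3

Best payoff under State 2 is 7.9.
Regret = 7.9 − 3.6 = 4.3.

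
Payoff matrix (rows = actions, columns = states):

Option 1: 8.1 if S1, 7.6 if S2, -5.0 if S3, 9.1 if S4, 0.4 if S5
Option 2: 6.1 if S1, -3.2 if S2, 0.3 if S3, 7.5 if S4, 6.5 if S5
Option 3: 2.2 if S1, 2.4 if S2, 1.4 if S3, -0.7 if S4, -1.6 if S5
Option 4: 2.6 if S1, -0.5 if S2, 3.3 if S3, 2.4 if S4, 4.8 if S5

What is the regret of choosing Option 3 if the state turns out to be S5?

Best payoff under S5 is 6.5.
Regret = 6.5 − (-1.6) = 8.1.

8.1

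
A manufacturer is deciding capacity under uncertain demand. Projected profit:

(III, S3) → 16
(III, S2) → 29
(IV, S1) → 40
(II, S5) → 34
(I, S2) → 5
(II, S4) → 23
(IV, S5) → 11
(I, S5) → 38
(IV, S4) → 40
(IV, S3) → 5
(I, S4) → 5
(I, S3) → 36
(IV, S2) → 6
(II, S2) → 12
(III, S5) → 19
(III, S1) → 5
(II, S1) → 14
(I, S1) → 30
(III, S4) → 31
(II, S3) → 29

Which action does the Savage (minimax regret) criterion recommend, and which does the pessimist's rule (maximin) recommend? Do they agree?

minimax regret → II; maximin → II (agree)

Column bests: S1=40, S2=29, S3=36, S4=40, S5=38.
I regrets: 10, 24, 0, 35, 0 → max 35
II regrets: 26, 17, 7, 17, 4 → max 26
III regrets: 35, 0, 20, 9, 19 → max 35
IV regrets: 0, 23, 31, 0, 27 → max 31
Smallest max regret = 26 → II.
Row minima: I=5, II=12, III=5, IV=5
Best worst-case = 12 → II.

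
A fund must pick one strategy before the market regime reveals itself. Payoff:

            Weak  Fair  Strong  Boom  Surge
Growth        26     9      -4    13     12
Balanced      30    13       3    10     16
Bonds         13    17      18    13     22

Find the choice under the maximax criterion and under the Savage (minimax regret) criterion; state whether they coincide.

Row maxima: Growth=26, Balanced=30, Bonds=22
Best best-case = 30 → Balanced.
Column bests: Weak=30, Fair=17, Strong=18, Boom=13, Surge=22.
Growth regrets: 4, 8, 22, 0, 10 → max 22
Balanced regrets: 0, 4, 15, 3, 6 → max 15
Bonds regrets: 17, 0, 0, 0, 0 → max 17
Smallest max regret = 15 → Balanced.

maximax → Balanced; minimax regret → Balanced (agree)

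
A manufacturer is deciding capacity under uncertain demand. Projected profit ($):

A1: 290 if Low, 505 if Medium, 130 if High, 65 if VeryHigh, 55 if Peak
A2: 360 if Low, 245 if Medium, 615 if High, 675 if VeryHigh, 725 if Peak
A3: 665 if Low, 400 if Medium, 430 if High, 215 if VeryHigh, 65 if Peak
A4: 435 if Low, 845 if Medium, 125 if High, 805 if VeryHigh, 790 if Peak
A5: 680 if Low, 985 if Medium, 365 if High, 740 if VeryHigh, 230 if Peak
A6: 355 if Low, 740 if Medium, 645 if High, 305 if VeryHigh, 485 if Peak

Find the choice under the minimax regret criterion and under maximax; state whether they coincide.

minimax regret → A6; maximax → A5 (disagree)

Column bests: Low=680, Medium=985, High=645, VeryHigh=805, Peak=790.
A1 regrets: 390, 480, 515, 740, 735 → max 740
A2 regrets: 320, 740, 30, 130, 65 → max 740
A3 regrets: 15, 585, 215, 590, 725 → max 725
A4 regrets: 245, 140, 520, 0, 0 → max 520
A5 regrets: 0, 0, 280, 65, 560 → max 560
A6 regrets: 325, 245, 0, 500, 305 → max 500
Smallest max regret = 500 → A6.
Row maxima: A1=505, A2=725, A3=665, A4=845, A5=985, A6=740
Best best-case = 985 → A5.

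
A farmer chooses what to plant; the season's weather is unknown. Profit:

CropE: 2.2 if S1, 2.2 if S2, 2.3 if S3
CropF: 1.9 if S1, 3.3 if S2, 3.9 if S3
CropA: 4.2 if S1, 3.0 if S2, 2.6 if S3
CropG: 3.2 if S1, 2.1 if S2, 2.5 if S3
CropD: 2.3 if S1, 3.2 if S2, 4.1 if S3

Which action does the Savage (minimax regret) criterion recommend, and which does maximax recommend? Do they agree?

minimax regret → CropA; maximax → CropA (agree)

Column bests: S1=4.2, S2=3.3, S3=4.1.
CropE regrets: 2.0, 1.1, 1.8 → max 2.0
CropF regrets: 2.3, 0.0, 0.2 → max 2.3
CropA regrets: 0.0, 0.3, 1.5 → max 1.5
CropG regrets: 1.0, 1.2, 1.6 → max 1.6
CropD regrets: 1.9, 0.1, 0.0 → max 1.9
Smallest max regret = 1.5 → CropA.
Row maxima: CropE=2.3, CropF=3.9, CropA=4.2, CropG=3.2, CropD=4.1
Best best-case = 4.2 → CropA.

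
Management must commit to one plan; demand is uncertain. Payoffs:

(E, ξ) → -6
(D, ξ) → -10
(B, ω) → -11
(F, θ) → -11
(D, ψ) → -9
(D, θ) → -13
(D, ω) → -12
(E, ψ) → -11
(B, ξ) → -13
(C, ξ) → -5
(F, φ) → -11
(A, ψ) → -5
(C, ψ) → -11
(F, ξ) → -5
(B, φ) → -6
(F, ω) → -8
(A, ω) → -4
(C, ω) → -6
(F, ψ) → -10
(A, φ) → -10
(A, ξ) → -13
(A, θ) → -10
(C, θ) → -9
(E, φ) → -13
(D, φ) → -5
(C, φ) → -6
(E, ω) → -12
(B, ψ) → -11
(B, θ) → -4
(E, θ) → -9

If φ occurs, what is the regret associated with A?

Best payoff under φ is -5.
Regret = -5 − (-10) = 5.

5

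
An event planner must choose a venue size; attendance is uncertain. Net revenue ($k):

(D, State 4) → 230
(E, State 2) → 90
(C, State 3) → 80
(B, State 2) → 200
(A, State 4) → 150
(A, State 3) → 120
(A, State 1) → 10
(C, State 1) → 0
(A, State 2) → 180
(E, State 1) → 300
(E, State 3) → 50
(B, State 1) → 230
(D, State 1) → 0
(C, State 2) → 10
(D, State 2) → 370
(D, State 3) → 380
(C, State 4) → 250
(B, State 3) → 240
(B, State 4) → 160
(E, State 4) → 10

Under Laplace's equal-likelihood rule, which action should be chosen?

D

Row averages: A=115, B=207.5, C=85, D=245, E=112.5
Highest average = 245 → D.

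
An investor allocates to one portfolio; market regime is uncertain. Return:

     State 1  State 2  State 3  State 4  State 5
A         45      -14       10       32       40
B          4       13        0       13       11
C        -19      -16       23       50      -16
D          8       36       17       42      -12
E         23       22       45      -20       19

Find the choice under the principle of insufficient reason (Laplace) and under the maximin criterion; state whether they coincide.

laplace → A; maximin → B (disagree)

Row averages: A=22.6, B=8.2, C=4.4, D=18.2, E=17.8
Highest average = 22.6 → A.
Row minima: A=-14, B=0, C=-19, D=-12, E=-20
Best worst-case = 0 → B.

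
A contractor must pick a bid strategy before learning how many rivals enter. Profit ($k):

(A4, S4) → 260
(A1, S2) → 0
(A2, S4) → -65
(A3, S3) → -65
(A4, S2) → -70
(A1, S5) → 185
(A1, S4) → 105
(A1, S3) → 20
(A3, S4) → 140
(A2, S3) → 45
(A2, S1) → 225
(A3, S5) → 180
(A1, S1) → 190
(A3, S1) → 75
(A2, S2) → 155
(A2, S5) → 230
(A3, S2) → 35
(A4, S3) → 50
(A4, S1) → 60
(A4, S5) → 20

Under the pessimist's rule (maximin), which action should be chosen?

A1

Row minima: A1=0, A2=-65, A3=-65, A4=-70
Best worst-case = 0 → A1.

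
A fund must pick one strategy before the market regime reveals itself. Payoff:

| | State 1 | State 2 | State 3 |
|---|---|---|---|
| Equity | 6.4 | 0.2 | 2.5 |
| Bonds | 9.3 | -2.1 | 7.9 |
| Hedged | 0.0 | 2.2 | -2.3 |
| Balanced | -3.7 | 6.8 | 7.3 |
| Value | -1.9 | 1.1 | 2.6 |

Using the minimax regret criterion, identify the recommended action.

Column bests: State 1=9.3, State 2=6.8, State 3=7.9.
Equity regrets: 2.9, 6.6, 5.4 → max 6.6
Bonds regrets: 0.0, 8.9, 0.0 → max 8.9
Hedged regrets: 9.3, 4.6, 10.2 → max 10.2
Balanced regrets: 13.0, 0.0, 0.6 → max 13.0
Value regrets: 11.2, 5.7, 5.3 → max 11.2
Smallest max regret = 6.6 → Equity.

Equity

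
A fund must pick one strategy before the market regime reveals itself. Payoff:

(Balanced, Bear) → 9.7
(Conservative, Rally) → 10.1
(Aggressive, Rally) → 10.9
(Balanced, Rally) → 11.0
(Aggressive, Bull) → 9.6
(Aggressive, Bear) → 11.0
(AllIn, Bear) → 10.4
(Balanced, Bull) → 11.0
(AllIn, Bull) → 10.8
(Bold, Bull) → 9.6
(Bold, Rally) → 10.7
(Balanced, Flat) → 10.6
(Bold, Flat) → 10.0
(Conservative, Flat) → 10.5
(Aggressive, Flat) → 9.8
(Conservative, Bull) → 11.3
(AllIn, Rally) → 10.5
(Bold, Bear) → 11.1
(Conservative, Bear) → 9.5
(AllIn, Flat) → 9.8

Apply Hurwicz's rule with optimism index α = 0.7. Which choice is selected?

Conservative: 0.7·11.3 + 0.3·9.5 = 10.76
Balanced: 0.7·11.0 + 0.3·9.7 = 10.61
Aggressive: 0.7·11.0 + 0.3·9.6 = 10.58
Bold: 0.7·11.1 + 0.3·9.6 = 10.65
AllIn: 0.7·10.8 + 0.3·9.8 = 10.5
Highest Hurwicz score = 10.76 → Conservative.

Conservative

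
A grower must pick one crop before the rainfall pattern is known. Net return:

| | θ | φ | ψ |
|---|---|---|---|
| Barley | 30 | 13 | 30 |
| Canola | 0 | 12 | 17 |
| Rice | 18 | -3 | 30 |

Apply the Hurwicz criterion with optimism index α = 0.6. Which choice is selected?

Barley

Barley: 0.6·30 + 0.4·13 = 23.2
Canola: 0.6·17 + 0.4·0 = 10.2
Rice: 0.6·30 + 0.4·(-3) = 16.8
Highest Hurwicz score = 23.2 → Barley.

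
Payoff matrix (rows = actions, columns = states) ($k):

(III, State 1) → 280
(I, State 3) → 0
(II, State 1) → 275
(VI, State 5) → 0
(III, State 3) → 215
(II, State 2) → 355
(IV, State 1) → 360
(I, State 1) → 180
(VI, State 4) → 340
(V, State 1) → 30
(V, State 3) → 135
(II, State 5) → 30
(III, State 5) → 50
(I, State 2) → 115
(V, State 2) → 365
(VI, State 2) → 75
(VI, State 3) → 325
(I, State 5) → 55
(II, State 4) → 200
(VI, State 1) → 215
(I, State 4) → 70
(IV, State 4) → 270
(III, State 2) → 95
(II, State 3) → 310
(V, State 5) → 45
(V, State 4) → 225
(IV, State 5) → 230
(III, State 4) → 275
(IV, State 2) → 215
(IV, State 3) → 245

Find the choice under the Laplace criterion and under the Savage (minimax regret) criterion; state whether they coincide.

laplace → IV; minimax regret → IV (agree)

Row averages: I=84, II=234, III=183, IV=264, V=160, VI=191
Highest average = 264 → IV.
Column bests: State 1=360, State 2=365, State 3=325, State 4=340, State 5=230.
I regrets: 180, 250, 325, 270, 175 → max 325
II regrets: 85, 10, 15, 140, 200 → max 200
III regrets: 80, 270, 110, 65, 180 → max 270
IV regrets: 0, 150, 80, 70, 0 → max 150
V regrets: 330, 0, 190, 115, 185 → max 330
VI regrets: 145, 290, 0, 0, 230 → max 290
Smallest max regret = 150 → IV.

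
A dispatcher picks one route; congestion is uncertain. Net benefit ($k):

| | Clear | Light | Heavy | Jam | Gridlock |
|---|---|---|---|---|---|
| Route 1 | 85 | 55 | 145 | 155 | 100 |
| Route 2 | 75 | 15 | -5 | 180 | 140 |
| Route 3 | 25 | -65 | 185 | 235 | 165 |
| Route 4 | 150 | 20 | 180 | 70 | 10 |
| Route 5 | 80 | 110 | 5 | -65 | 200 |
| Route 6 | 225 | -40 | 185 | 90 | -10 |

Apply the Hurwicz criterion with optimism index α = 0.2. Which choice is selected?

Route 1

Route 1: 0.2·155 + 0.8·55 = 75
Route 2: 0.2·180 + 0.8·(-5) = 32
Route 3: 0.2·235 + 0.8·(-65) = -5
Route 4: 0.2·180 + 0.8·10 = 44
Route 5: 0.2·200 + 0.8·(-65) = -12
Route 6: 0.2·225 + 0.8·(-40) = 13
Highest Hurwicz score = 75 → Route 1.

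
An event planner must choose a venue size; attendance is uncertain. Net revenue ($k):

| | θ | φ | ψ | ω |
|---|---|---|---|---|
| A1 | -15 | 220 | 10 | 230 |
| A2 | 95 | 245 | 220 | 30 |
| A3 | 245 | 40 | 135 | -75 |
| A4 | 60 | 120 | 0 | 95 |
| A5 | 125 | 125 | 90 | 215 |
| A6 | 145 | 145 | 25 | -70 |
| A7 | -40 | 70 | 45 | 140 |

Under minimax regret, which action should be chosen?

A5

Column bests: θ=245, φ=245, ψ=220, ω=230.
A1 regrets: 260, 25, 210, 0 → max 260
A2 regrets: 150, 0, 0, 200 → max 200
A3 regrets: 0, 205, 85, 305 → max 305
A4 regrets: 185, 125, 220, 135 → max 220
A5 regrets: 120, 120, 130, 15 → max 130
A6 regrets: 100, 100, 195, 300 → max 300
A7 regrets: 285, 175, 175, 90 → max 285
Smallest max regret = 130 → A5.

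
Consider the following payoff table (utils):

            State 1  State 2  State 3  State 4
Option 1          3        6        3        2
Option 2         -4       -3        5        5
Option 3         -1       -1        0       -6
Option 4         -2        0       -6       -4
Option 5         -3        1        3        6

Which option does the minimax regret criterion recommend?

Option 1

Column bests: State 1=3, State 2=6, State 3=5, State 4=6.
Option 1 regrets: 0, 0, 2, 4 → max 4
Option 2 regrets: 7, 9, 0, 1 → max 9
Option 3 regrets: 4, 7, 5, 12 → max 12
Option 4 regrets: 5, 6, 11, 10 → max 11
Option 5 regrets: 6, 5, 2, 0 → max 6
Smallest max regret = 4 → Option 1.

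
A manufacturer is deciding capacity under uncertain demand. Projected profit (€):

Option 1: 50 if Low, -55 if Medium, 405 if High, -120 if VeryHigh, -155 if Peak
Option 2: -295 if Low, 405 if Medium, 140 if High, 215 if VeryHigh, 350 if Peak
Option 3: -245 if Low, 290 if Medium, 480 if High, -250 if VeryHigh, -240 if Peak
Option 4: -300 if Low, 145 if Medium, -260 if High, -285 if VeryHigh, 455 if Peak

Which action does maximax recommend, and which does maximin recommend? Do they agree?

maximax → Option 3; maximin → Option 1 (disagree)

Row maxima: Option 1=405, Option 2=405, Option 3=480, Option 4=455
Best best-case = 480 → Option 3.
Row minima: Option 1=-155, Option 2=-295, Option 3=-250, Option 4=-300
Best worst-case = -155 → Option 1.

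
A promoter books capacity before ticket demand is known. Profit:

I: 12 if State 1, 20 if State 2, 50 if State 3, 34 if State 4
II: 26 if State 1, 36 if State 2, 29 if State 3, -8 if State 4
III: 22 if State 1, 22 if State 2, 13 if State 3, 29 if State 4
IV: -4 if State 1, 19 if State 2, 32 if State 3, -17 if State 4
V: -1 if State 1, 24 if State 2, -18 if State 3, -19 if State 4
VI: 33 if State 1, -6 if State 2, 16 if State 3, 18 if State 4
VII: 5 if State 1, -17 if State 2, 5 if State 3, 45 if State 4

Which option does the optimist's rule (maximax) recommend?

I

Row maxima: I=50, II=36, III=29, IV=32, V=24, VI=33, VII=45
Best best-case = 50 → I.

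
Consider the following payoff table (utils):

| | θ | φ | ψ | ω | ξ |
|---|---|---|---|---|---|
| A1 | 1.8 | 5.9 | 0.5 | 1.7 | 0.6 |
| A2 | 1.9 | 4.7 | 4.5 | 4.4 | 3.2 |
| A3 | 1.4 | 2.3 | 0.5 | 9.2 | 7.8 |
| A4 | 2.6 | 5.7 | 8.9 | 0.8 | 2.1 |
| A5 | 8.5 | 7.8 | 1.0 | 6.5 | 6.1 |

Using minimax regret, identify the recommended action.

Column bests: θ=8.5, φ=7.8, ψ=8.9, ω=9.2, ξ=7.8.
A1 regrets: 6.7, 1.9, 8.4, 7.5, 7.2 → max 8.4
A2 regrets: 6.6, 3.1, 4.4, 4.8, 4.6 → max 6.6
A3 regrets: 7.1, 5.5, 8.4, 0.0, 0.0 → max 8.4
A4 regrets: 5.9, 2.1, 0.0, 8.4, 5.7 → max 8.4
A5 regrets: 0.0, 0.0, 7.9, 2.7, 1.7 → max 7.9
Smallest max regret = 6.6 → A2.

A2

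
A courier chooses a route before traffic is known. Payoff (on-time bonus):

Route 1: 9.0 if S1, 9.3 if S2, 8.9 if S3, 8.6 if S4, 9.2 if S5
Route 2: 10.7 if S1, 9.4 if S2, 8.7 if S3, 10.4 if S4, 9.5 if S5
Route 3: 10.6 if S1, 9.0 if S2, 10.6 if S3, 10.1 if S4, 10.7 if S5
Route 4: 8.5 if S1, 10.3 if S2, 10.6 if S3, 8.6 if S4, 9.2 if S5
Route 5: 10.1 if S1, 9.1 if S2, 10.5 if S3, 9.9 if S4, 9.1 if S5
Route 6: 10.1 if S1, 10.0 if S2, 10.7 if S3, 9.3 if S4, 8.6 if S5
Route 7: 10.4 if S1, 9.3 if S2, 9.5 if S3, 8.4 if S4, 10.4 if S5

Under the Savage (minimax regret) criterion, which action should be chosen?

Column bests: S1=10.7, S2=10.3, S3=10.7, S4=10.4, S5=10.7.
Route 1 regrets: 1.7, 1.0, 1.8, 1.8, 1.5 → max 1.8
Route 2 regrets: 0.0, 0.9, 2.0, 0.0, 1.2 → max 2.0
Route 3 regrets: 0.1, 1.3, 0.1, 0.3, 0.0 → max 1.3
Route 4 regrets: 2.2, 0.0, 0.1, 1.8, 1.5 → max 2.2
Route 5 regrets: 0.6, 1.2, 0.2, 0.5, 1.6 → max 1.6
Route 6 regrets: 0.6, 0.3, 0.0, 1.1, 2.1 → max 2.1
Route 7 regrets: 0.3, 1.0, 1.2, 2.0, 0.3 → max 2.0
Smallest max regret = 1.3 → Route 3.

Route 3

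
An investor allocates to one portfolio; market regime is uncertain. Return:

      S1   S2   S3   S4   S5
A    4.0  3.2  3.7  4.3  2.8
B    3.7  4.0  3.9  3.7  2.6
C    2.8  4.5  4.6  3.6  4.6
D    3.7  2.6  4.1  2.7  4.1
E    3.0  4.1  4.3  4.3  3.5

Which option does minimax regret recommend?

E

Column bests: S1=4.0, S2=4.5, S3=4.6, S4=4.3, S5=4.6.
A regrets: 0.0, 1.3, 0.9, 0.0, 1.8 → max 1.8
B regrets: 0.3, 0.5, 0.7, 0.6, 2.0 → max 2.0
C regrets: 1.2, 0.0, 0.0, 0.7, 0.0 → max 1.2
D regrets: 0.3, 1.9, 0.5, 1.6, 0.5 → max 1.9
E regrets: 1.0, 0.4, 0.3, 0.0, 1.1 → max 1.1
Smallest max regret = 1.1 → E.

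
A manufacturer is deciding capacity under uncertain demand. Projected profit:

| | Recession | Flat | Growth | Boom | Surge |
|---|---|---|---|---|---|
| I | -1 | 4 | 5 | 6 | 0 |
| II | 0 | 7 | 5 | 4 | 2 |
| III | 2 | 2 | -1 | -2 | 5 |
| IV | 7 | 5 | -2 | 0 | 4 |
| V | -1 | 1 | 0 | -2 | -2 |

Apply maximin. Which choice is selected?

Row minima: I=-1, II=0, III=-2, IV=-2, V=-2
Best worst-case = 0 → II.

II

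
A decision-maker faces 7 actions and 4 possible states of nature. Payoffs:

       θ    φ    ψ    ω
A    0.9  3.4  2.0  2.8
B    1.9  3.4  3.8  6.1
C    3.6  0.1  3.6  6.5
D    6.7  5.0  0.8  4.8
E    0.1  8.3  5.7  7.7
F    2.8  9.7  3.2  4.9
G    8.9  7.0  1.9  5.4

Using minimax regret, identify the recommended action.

Column bests: θ=8.9, φ=9.7, ψ=5.7, ω=7.7.
A regrets: 8.0, 6.3, 3.7, 4.9 → max 8.0
B regrets: 7.0, 6.3, 1.9, 1.6 → max 7.0
C regrets: 5.3, 9.6, 2.1, 1.2 → max 9.6
D regrets: 2.2, 4.7, 4.9, 2.9 → max 4.9
E regrets: 8.8, 1.4, 0.0, 0.0 → max 8.8
F regrets: 6.1, 0.0, 2.5, 2.8 → max 6.1
G regrets: 0.0, 2.7, 3.8, 2.3 → max 3.8
Smallest max regret = 3.8 → G.

G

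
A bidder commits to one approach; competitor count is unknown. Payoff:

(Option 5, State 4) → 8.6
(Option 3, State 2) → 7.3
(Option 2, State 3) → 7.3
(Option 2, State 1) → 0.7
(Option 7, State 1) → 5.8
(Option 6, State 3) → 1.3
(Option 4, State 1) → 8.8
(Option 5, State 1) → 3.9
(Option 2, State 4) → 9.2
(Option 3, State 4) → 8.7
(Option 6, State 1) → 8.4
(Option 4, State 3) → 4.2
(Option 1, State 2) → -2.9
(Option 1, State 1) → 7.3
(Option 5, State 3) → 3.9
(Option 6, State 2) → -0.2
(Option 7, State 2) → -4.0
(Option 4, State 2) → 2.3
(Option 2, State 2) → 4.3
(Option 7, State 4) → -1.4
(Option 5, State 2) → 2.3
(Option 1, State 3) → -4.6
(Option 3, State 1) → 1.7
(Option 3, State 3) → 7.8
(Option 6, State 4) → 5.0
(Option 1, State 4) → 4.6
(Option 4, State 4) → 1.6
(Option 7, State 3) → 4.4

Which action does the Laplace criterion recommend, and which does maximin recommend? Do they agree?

Row averages: Option 1=1.1, Option 2=5.375, Option 3=6.375, Option 4=4.225, Option 5=4.675, Option 6=3.625, Option 7=1.2
Highest average = 6.375 → Option 3.
Row minima: Option 1=-4.6, Option 2=0.7, Option 3=1.7, Option 4=1.6, Option 5=2.3, Option 6=-0.2, Option 7=-4.0
Best worst-case = 2.3 → Option 5.

laplace → Option 3; maximin → Option 5 (disagree)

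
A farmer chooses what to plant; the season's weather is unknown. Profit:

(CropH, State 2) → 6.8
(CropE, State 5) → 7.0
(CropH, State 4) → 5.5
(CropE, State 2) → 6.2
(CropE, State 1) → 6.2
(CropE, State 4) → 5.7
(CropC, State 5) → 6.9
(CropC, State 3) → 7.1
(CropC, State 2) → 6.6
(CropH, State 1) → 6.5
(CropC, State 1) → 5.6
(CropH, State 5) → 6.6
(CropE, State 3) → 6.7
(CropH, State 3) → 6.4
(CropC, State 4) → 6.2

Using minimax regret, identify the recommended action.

CropE

Column bests: State 1=6.5, State 2=6.8, State 3=7.1, State 4=6.2, State 5=7.0.
CropE regrets: 0.3, 0.6, 0.4, 0.5, 0.0 → max 0.6
CropC regrets: 0.9, 0.2, 0.0, 0.0, 0.1 → max 0.9
CropH regrets: 0.0, 0.0, 0.7, 0.7, 0.4 → max 0.7
Smallest max regret = 0.6 → CropE.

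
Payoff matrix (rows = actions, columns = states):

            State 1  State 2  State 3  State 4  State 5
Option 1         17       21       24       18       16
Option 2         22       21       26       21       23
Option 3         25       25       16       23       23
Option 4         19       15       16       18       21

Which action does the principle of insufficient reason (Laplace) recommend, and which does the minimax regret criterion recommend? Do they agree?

laplace → Option 2; minimax regret → Option 2 (agree)

Row averages: Option 1=19.2, Option 2=22.6, Option 3=22.4, Option 4=17.8
Highest average = 22.6 → Option 2.
Column bests: State 1=25, State 2=25, State 3=26, State 4=23, State 5=23.
Option 1 regrets: 8, 4, 2, 5, 7 → max 8
Option 2 regrets: 3, 4, 0, 2, 0 → max 4
Option 3 regrets: 0, 0, 10, 0, 0 → max 10
Option 4 regrets: 6, 10, 10, 5, 2 → max 10
Smallest max regret = 4 → Option 2.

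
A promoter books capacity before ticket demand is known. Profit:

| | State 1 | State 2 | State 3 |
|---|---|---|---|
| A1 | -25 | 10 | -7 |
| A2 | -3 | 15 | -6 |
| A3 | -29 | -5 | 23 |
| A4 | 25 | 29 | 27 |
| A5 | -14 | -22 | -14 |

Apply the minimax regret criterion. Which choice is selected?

Column bests: State 1=25, State 2=29, State 3=27.
A1 regrets: 50, 19, 34 → max 50
A2 regrets: 28, 14, 33 → max 33
A3 regrets: 54, 34, 4 → max 54
A4 regrets: 0, 0, 0 → max 0
A5 regrets: 39, 51, 41 → max 51
Smallest max regret = 0 → A4.

A4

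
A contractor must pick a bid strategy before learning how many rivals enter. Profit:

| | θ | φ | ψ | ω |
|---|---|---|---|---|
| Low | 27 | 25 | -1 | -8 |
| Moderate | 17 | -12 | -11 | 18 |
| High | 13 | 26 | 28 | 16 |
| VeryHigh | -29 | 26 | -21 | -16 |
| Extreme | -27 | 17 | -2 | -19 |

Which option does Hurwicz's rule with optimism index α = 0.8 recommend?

High

Low: 0.8·27 + 0.2·(-8) = 20
Moderate: 0.8·18 + 0.2·(-12) = 12
High: 0.8·28 + 0.2·13 = 25
VeryHigh: 0.8·26 + 0.2·(-29) = 15
Extreme: 0.8·17 + 0.2·(-27) = 8.2
Highest Hurwicz score = 25 → High.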